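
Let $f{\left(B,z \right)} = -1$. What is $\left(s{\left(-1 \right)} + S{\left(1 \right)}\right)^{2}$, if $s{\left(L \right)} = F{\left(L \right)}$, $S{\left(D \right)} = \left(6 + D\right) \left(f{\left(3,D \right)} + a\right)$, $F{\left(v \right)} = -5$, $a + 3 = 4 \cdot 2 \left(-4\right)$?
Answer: $66049$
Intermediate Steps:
$a = -35$ ($a = -3 + 4 \cdot 2 \left(-4\right) = -3 + 8 \left(-4\right) = -3 - 32 = -35$)
$S{\left(D \right)} = -216 - 36 D$ ($S{\left(D \right)} = \left(6 + D\right) \left(-1 - 35\right) = \left(6 + D\right) \left(-36\right) = -216 - 36 D$)
$s{\left(L \right)} = -5$
$\left(s{\left(-1 \right)} + S{\left(1 \right)}\right)^{2} = \left(-5 - 252\right)^{2} = \left(-257\right)^{2} = 66049$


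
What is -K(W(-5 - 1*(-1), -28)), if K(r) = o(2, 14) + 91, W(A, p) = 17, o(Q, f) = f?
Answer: -105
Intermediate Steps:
K(r) = 105 (K(r) = 14 + 91 = 105)
-K(W(-5 - 1*(-1), -28)) = -1*105 = -105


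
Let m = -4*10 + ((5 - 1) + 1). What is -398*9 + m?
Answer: -3617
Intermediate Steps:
m = -35 (m = -40 + (4 + 1) = -40 + 5 = -35)
-398*9 + m = -398*9 - 35 = -3582 - 35 = -3617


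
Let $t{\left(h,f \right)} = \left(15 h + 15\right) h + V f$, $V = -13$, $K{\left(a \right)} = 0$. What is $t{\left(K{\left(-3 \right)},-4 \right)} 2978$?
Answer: $154856$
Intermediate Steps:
$t{\left(h,f \right)} = - 13 f + h \left(15 + 15 h\right)$ ($t{\left(h,f \right)} = \left(15 h + 15\right) h - 13 f = \left(15 + 15 h\right) h - 13 f = h \left(15 + 15 h\right) - 13 f = - 13 f + h \left(15 + 15 h\right)$)
$t{\left(K{\left(-3 \right)},-4 \right)} 2978 = \left(\left(-13\right) \left(-4\right) + 15 \cdot 0 + 15 \cdot 0^{2}\right) 2978 = \left(52 + 0 + 15 \cdot 0\right) 2978 = \left(52 + 0 + 0\right) 2978 = 52 \cdot 2978 = 154856$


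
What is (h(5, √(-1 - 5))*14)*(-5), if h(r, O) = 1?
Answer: -70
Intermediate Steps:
(h(5, √(-1 - 5))*14)*(-5) = (1*14)*(-5) = 14*(-5) = -70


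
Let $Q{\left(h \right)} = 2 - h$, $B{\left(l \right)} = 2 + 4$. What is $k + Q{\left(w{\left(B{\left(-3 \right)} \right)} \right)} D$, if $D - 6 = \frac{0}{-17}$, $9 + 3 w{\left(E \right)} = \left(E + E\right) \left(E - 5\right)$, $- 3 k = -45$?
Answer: $21$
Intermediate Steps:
$B{\left(l \right)} = 6$
$k = 15$ ($k = \left(- \frac{1}{3}\right) \left(-45\right) = 15$)
$w{\left(E \right)} = -3 + \frac{2 E \left(-5 + E\right)}{3}$ ($w{\left(E \right)} = -3 + \frac{\left(E + E\right) \left(E - 5\right)}{3} = -3 + \frac{2 E \left(-5 + E\right)}{3}$)
$D = 6$ ($D = 6 + \frac{0}{-17} = 6 + 0 \left(- \frac{1}{17}\right) = 6 + 0 = 6$)
$k + Q{\left(w{\left(B{\left(-3 \right)} \right)} \right)} D = 15 + \left(2 - \left(-3 - 20 + \frac{2 \cdot 6^{2}}{3}\right)\right) 6 = 15 + \left(2 - \left(-3 - 20 + \frac{2}{3} \cdot 36\right)\right) 6 = 15 + \left(2 - \left(-3 - 20 + 24\right)\right) 6 = 15 + \left(2 - 1\right) 6 = 15 + 1 \cdot 6 = 15 + 6 = 21$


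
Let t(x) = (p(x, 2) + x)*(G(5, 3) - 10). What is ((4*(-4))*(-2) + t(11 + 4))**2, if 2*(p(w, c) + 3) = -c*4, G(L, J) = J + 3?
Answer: 0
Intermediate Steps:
G(L, J) = 3 + J
p(w, c) = -3 - 2*c (p(w, c) = -3 + (-c*4)/2 = -3 + (-4*c)/2 = -3 - 2*c)
t(x) = 28 - 4*x (t(x) = ((-3 - 2*2) + x)*((3 + 3) - 10) = ((-3 - 4) + x)*(6 - 10) = (-7 + x)*(-4) = 28 - 4*x)
((4*(-4))*(-2) + t(11 + 4))**2 = ((4*(-4))*(-2) + (28 - 4*(11 + 4)))**2 = (-16*(-2) + (28 - 4*15))**2 = (32 + (28 - 60))**2 = (32 - 32)**2 = 0**2 = 0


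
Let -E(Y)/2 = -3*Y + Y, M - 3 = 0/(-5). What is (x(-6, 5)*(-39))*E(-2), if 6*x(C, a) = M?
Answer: 156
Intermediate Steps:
M = 3 (M = 3 + 0/(-5) = 3 + 0*(-1/5) = 3 + 0 = 3)
E(Y) = 4*Y (E(Y) = -2*(-3*Y + Y) = -(-4)*Y = 4*Y)
x(C, a) = 1/2 (x(C, a) = (1/6)*3 = 1/2)
(x(-6, 5)*(-39))*E(-2) = ((1/2)*(-39))*(4*(-2)) = -39/2*(-8) = 156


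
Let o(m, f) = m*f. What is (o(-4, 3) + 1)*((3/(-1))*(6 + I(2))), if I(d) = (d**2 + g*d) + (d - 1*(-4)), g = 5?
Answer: 858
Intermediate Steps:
I(d) = 4 + d**2 + 6*d (I(d) = (d**2 + 5*d) + (d - 1*(-4)) = (d**2 + 5*d) + (d + 4) = (d**2 + 5*d) + (4 + d) = 4 + d**2 + 6*d)
o(m, f) = f*m
(o(-4, 3) + 1)*((3/(-1))*(6 + I(2))) = (3*(-4) + 1)*((3/(-1))*(6 + (4 + 2**2 + 6*2))) = (-12 + 1)*((3*(-1))*(6 + (4 + 4 + 12))) = -(-33)*(6 + 20) = -(-33)*26 = -11*(-78) = 858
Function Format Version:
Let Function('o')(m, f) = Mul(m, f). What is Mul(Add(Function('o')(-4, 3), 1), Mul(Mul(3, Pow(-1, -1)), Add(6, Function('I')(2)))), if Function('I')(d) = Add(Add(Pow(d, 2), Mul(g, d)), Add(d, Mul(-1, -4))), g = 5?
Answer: 858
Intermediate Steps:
Function('I')(d) = Add(4, Pow(d, 2), Mul(6, d)) (Function('I')(d) = Add(Add(Pow(d, 2), Mul(5, d)), Add(d, Mul(-1, -4))) = Add(Add(Pow(d, 2), Mul(5, d)), Add(d, 4)) = Add(Add(Pow(d, 2), Mul(5, d)), Add(4, d)) = Add(4, Pow(d, 2), Mul(6, d)))
Function('o')(m, f) = Mul(f, m)
Mul(Add(Function('o')(-4, 3), 1), Mul(Mul(3, Pow(-1, -1)), Add(6, Function('I')(2)))) = Mul(Add(Mul(3, -4), 1), Mul(Mul(3, Pow(-1, -1)), Add(6, Add(4, Pow(2, 2), Mul(6, 2))))) = Mul(Add(-12, 1), Mul(Mul(3, -1), Add(6, Add(4, 4, 12)))) = Mul(-11, Mul(-3, Add(6, 20))) = Mul(-11, Mul(-3, 26)) = Mul(-11, -78) = 858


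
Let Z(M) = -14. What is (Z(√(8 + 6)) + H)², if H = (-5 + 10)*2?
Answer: 16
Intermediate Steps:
H = 10 (H = 5*2 = 10)
(Z(√(8 + 6)) + H)² = (-14 + 10)² = (-4)² = 16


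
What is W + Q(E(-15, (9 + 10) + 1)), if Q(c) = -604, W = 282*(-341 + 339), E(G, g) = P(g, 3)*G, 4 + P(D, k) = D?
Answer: -1168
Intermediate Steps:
P(D, k) = -4 + D
E(G, g) = G*(-4 + g) (E(G, g) = (-4 + g)*G = G*(-4 + g))
W = -564 (W = 282*(-2) = -564)
W + Q(E(-15, (9 + 10) + 1)) = -564 - 604 = -1168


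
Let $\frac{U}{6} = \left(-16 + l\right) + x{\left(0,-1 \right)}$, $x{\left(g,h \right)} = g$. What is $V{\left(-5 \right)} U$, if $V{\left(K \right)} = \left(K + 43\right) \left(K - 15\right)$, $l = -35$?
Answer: $232560$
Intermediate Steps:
$U = -306$ ($U = 6 \left(\left(-16 - 35\right) + 0\right) = 6 \left(-51 + 0\right) = 6 \left(-51\right) = -306$)
$V{\left(K \right)} = \left(-15 + K\right) \left(43 + K\right)$ ($V{\left(K \right)} = \left(43 + K\right) \left(-15 + K\right) = \left(-15 + K\right) \left(43 + K\right)$)
$V{\left(-5 \right)} U = \left(-645 + \left(-5\right)^{2} + 28 \left(-5\right)\right) \left(-306\right) = \left(-645 + 25 - 140\right) \left(-306\right) = \left(-760\right) \left(-306\right) = 232560$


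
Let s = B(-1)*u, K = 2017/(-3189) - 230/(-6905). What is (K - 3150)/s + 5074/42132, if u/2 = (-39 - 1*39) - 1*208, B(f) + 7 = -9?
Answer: -2436427543079/10885582821696 ≈ -0.22382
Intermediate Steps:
B(f) = -16 (B(f) = -7 - 9 = -16)
u = -572 (u = 2*((-39 - 1*39) - 1*208) = 2*((-39 - 39) - 208) = 2*(-78 - 208) = 2*(-286) = -572)
K = -2638783/4404009 (K = 2017*(-1/3189) - 230*(-1/6905) = -2017/3189 + 46/1381 = -2638783/4404009 ≈ -0.59918)
s = 9152 (s = -16*(-572) = 9152)
(K - 3150)/s + 5074/42132 = (-2638783/4404009 - 3150)/9152 + 5074/42132 = -13875267133/4404009*1/9152 + 5074*(1/42132) = -1067328241/3100422336 + 2537/21066 = -2436427543079/10885582821696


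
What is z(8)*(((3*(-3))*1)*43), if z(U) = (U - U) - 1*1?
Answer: 387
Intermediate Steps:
z(U) = -1 (z(U) = 0 - 1 = -1)
z(8)*(((3*(-3))*1)*43) = -(3*(-3))*1*43 = -(-9*1)*43 = -(-9)*43 = -1*(-387) = 387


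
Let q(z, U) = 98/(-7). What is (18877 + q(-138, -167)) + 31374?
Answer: 50237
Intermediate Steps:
q(z, U) = -14 (q(z, U) = 98*(-1/7) = -14)
(18877 + q(-138, -167)) + 31374 = (18877 - 14) + 31374 = 18863 + 31374 = 50237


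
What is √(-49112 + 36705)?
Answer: I*√12407 ≈ 111.39*I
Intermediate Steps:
√(-49112 + 36705) = √(-12407) = I*√12407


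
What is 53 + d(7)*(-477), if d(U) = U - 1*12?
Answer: 2438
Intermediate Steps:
d(U) = -12 + U (d(U) = U - 12 = -12 + U)
53 + d(7)*(-477) = 53 + (-12 + 7)*(-477) = 53 - 5*(-477) = 53 + 2385 = 2438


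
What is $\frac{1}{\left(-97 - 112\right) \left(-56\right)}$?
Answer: $\frac{1}{11704} \approx 8.5441 \cdot 10^{-5}$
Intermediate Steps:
$\frac{1}{\left(-97 - 112\right) \left(-56\right)} = \frac{1}{\left(-209\right) \left(-56\right)} = \frac{1}{11704}$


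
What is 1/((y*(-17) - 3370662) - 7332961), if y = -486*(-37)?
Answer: -1/11009317 ≈ -9.0832e-8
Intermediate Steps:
y = 17982
1/((y*(-17) - 3370662) - 7332961) = 1/((17982*(-17) - 3370662) - 7332961) = 1/((-305694 - 3370662) - 7332961) = 1/(-3676356 - 7332961) = 1/(-11009317) = -1/11009317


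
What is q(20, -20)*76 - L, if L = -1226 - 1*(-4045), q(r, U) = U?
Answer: -4339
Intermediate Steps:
L = 2819 (L = -1226 + 4045 = 2819)
q(20, -20)*76 - L = -20*76 - 1*2819 = -1520 - 2819 = -4339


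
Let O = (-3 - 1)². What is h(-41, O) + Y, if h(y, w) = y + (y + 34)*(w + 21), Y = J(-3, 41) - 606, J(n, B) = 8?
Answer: -898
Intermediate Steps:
O = 16 (O = (-4)² = 16)
Y = -598 (Y = 8 - 606 = -598)
h(y, w) = y + (21 + w)*(34 + y) (h(y, w) = y + (34 + y)*(21 + w) = y + (21 + w)*(34 + y))
h(-41, O) + Y = (714 + 22*(-41) + 34*16 + 16*(-41)) - 598 = (714 - 902 + 544 - 656) - 598 = -300 - 598 = -898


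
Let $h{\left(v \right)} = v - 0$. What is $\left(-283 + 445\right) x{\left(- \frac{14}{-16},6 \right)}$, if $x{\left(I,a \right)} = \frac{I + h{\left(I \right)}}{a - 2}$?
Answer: $\frac{567}{8} \approx 70.875$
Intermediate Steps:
$h{\left(v \right)} = v$ ($h{\left(v \right)} = v + 0 = v$)
$x{\left(I,a \right)} = \frac{2 I}{-2 + a}$ ($x{\left(I,a \right)} = \frac{I + I}{a - 2} = \frac{2 I}{-2 + a}$)
$\left(-283 + 445\right) x{\left(- \frac{14}{-16},6 \right)} = \left(-283 + 445\right) \frac{2 \left(- \frac{14}{-16}\right)}{-2 + 6} = 162 \frac{2 \left(\left(-14\right) \left(- \frac{1}{16}\right)\right)}{4} = 162 \cdot 2 \cdot \frac{7}{8} \cdot \frac{1}{4} = 162 \cdot \frac{7}{16} = \frac{567}{8}$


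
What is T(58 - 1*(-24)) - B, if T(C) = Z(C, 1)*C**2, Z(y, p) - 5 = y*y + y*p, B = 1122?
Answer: 45796042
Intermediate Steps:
Z(y, p) = 5 + y**2 + p*y (Z(y, p) = 5 + (y*y + y*p) = 5 + (y**2 + p*y) = 5 + y**2 + p*y)
T(C) = C**2*(5 + C + C**2) (T(C) = (5 + C**2 + 1*C)*C**2 = (5 + C**2 + C)*C**2 = (5 + C + C**2)*C**2 = C**2*(5 + C + C**2))
T(58 - 1*(-24)) - B = (58 - 1*(-24))**2*(5 + (58 - 1*(-24)) + (58 - 1*(-24))**2) - 1*1122 = (58 + 24)**2*(5 + (58 + 24) + (58 + 24)**2) - 1122 = 82**2*(5 + 82 + 82**2) - 1122 = 6724*(5 + 82 + 6724) - 1122 = 6724*6811 - 1122 = 45797164 - 1122 = 45796042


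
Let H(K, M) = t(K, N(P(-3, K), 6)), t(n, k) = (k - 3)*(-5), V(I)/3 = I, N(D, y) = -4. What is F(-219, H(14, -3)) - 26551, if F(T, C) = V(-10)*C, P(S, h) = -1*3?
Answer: -27601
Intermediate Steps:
P(S, h) = -3
V(I) = 3*I
t(n, k) = 15 - 5*k (t(n, k) = (-3 + k)*(-5) = 15 - 5*k)
H(K, M) = 35 (H(K, M) = 15 - 5*(-4) = 15 + 20 = 35)
F(T, C) = -30*C (F(T, C) = (3*(-10))*C = -30*C)
F(-219, H(14, -3)) - 26551 = -30*35 - 26551 = -1050 - 26551 = -27601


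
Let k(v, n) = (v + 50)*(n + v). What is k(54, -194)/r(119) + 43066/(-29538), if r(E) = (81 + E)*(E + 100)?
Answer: -9651517/5390685 ≈ -1.7904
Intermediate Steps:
r(E) = (81 + E)*(100 + E)
k(v, n) = (50 + v)*(n + v)
k(54, -194)/r(119) + 43066/(-29538) = (54² + 50*(-194) + 50*54 - 194*54)/(8100 + 119² + 181*119) + 43066/(-29538) = (2916 - 9700 + 2700 - 10476)/(8100 + 14161 + 21539) + 43066*(-1/29538) = -14560/43800 - 21533/14769 = -14560*1/43800 - 21533/14769 = -364/1095 - 21533/14769 = -9651517/5390685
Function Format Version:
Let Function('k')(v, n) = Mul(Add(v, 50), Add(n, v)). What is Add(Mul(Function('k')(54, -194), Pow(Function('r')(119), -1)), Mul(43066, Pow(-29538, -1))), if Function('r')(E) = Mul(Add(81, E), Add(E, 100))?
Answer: Rational(-9651517, 5390685) ≈ -1.7904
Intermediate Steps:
Function('r')(E) = Mul(Add(81, E), Add(100, E))
Function('k')(v, n) = Mul(Add(50, v), Add(n, v))
Add(Mul(Function('k')(54, -194), Pow(Function('r')(119), -1)), Mul(43066, Pow(-29538, -1))) = Add(Mul(Add(Pow(54, 2), Mul(50, -194), Mul(50, 54), Mul(-194, 54)), Pow(Add(8100, Pow(119, 2), Mul(181, 119)), -1)), Mul(43066, Pow(-29538, -1))) = Add(Mul(Add(2916, -9700, 2700, -10476), Pow(Add(8100, 14161, 21539), -1)), Mul(43066, Rational(-1, 29538))) = Add(Mul(-14560, Pow(43800, -1)), Rational(-21533, 14769)) = Add(Mul(-14560, Rational(1, 43800)), Rational(-21533, 14769)) = Add(Rational(-364, 1095), Rational(-21533, 14769)) = Rational(-9651517, 5390685)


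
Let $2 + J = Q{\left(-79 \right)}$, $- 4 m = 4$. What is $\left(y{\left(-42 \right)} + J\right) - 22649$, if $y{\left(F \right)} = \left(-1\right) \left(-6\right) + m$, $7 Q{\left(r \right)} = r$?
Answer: $- \frac{158601}{7} \approx -22657.0$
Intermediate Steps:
$m = -1$ ($m = \left(- \frac{1}{4}\right) 4 = -1$)
$Q{\left(r \right)} = \frac{r}{7}$
$J = - \frac{93}{7}$ ($J = -2 + \frac{1}{7} \left(-79\right) = -2 - \frac{79}{7} = - \frac{93}{7} \approx -13.286$)
$y{\left(F \right)} = 5$ ($y{\left(F \right)} = \left(-1\right) \left(-6\right) - 1 = 6 - 1 = 5$)
$\left(y{\left(-42 \right)} + J\right) - 22649 = \left(5 - \frac{93}{7}\right) - 22649 = - \frac{58}{7} - 22649 = - \frac{158601}{7}$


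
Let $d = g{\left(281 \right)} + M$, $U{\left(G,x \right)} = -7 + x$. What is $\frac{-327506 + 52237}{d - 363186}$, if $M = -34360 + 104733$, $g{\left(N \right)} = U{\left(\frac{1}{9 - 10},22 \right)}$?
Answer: $\frac{275269}{292798} \approx 0.94013$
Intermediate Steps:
$g{\left(N \right)} = 15$ ($g{\left(N \right)} = -7 + 22 = 15$)
$M = 70373$
$d = 70388$ ($d = 15 + 70373 = 70388$)
$\frac{-327506 + 52237}{d - 363186} = \frac{-327506 + 52237}{70388 - 363186} = - \frac{275269}{-292798} = \left(-275269\right) \left(- \frac{1}{292798}\right) = \frac{275269}{292798}$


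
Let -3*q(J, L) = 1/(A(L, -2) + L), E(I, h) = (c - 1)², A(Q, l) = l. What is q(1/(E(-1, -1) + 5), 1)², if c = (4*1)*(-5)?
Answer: ⅑ ≈ 0.11111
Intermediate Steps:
c = -20 (c = 4*(-5) = -20)
E(I, h) = 441 (E(I, h) = (-20 - 1)² = (-21)² = 441)
q(J, L) = -1/(3*(-2 + L))
q(1/(E(-1, -1) + 5), 1)² = (-1/(-6 + 3*1))² = (-1/(-6 + 3))² = (-1/(-3))² = (-1*(-⅓))² = (⅓)² = ⅑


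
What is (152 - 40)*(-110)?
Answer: -12320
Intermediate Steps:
(152 - 40)*(-110) = 112*(-110) = -12320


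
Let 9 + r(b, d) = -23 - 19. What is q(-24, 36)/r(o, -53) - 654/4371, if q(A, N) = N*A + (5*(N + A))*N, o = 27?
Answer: -633130/24769 ≈ -25.561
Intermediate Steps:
r(b, d) = -51 (r(b, d) = -9 + (-23 - 19) = -9 - 42 = -51)
q(A, N) = A*N + N*(5*A + 5*N) (q(A, N) = A*N + (5*(A + N))*N = A*N + (5*A + 5*N)*N = A*N + N*(5*A + 5*N))
q(-24, 36)/r(o, -53) - 654/4371 = (36*(5*36 + 6*(-24)))/(-51) - 654/4371 = (36*(180 - 144))*(-1/51) - 654*1/4371 = (36*36)*(-1/51) - 218/1457 = 1296*(-1/51) - 218/1457 = -432/17 - 218/1457 = -633130/24769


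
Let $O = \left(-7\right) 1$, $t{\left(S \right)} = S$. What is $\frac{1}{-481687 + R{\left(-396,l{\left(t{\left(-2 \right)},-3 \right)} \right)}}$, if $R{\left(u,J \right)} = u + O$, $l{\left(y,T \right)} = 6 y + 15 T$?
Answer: $- \frac{1}{482090} \approx -2.0743 \cdot 10^{-6}$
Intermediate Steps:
$O = -7$
$R{\left(u,J \right)} = -7 + u$ ($R{\left(u,J \right)} = u - 7 = -7 + u$)
$\frac{1}{-481687 + R{\left(-396,l{\left(t{\left(-2 \right)},-3 \right)} \right)}} = \frac{1}{-481687 - 403} = \frac{1}{-482090} = - \frac{1}{482090}$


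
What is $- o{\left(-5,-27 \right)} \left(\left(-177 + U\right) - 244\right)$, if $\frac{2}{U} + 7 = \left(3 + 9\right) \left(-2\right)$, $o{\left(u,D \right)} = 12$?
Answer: $\frac{156636}{31} \approx 5052.8$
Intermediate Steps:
$U = - \frac{2}{31}$ ($U = \frac{2}{-7 + \left(3 + 9\right) \left(-2\right)} = \frac{2}{-7 + 12 \left(-2\right)} = \frac{2}{-7 - 24} = \frac{2}{-31} = 2 \left(- \frac{1}{31}\right) = - \frac{2}{31} \approx -0.064516$)
$- o{\left(-5,-27 \right)} \left(\left(-177 + U\right) - 244\right) = \left(-1\right) 12 \left(\left(-177 - \frac{2}{31}\right) - 244\right) = - 12 \left(- \frac{5489}{31} - 244\right) = \left(-12\right) \left(- \frac{13053}{31}\right) = \frac{156636}{31}$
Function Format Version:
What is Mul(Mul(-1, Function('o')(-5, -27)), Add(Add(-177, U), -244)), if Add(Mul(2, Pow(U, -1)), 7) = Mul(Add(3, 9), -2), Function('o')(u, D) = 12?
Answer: Rational(156636, 31) ≈ 5052.8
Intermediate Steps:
U = Rational(-2, 31) (U = Mul(2, Pow(Add(-7, Mul(Add(3, 9), -2)), -1)) = Mul(2, Pow(Add(-7, Mul(12, -2)), -1)) = Mul(2, Pow(Add(-7, -24), -1)) = Mul(2, Pow(-31, -1)) = Mul(2, Rational(-1, 31)) = Rational(-2, 31) ≈ -0.064516)
Mul(Mul(-1, Function('o')(-5, -27)), Add(Add(-177, U), -244)) = Mul(Mul(-1, 12), Add(Add(-177, Rational(-2, 31)), -244)) = Mul(-12, Add(Rational(-5489, 31), -244)) = Mul(-12, Rational(-13053, 31)) = Rational(156636, 31)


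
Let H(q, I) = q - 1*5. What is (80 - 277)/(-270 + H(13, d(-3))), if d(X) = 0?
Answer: 197/262 ≈ 0.75191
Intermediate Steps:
H(q, I) = -5 + q (H(q, I) = q - 5 = -5 + q)
(80 - 277)/(-270 + H(13, d(-3))) = (80 - 277)/(-270 + (-5 + 13)) = -197/(-270 + 8) = -197/(-262) = -197*(-1/262) = 197/262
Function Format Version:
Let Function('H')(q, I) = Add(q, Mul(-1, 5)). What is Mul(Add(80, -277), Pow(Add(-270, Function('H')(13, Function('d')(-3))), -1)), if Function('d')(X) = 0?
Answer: Rational(197, 262) ≈ 0.75191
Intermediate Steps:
Function('H')(q, I) = Add(-5, q) (Function('H')(q, I) = Add(q, -5) = Add(-5, q))
Mul(Add(80, -277), Pow(Add(-270, Function('H')(13, Function('d')(-3))), -1)) = Mul(Add(80, -277), Pow(Add(-270, Add(-5, 13)), -1)) = Mul(-197, Pow(Add(-270, 8), -1)) = Mul(-197, Pow(-262, -1)) = Mul(-197, Rational(-1, 262)) = Rational(197, 262)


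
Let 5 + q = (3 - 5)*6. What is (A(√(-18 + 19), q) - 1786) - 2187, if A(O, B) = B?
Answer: -3990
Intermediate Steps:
q = -17 (q = -5 + (3 - 5)*6 = -5 - 2*6 = -5 - 12 = -17)
(A(√(-18 + 19), q) - 1786) - 2187 = (-17 - 1786) - 2187 = -1803 - 2187 = -3990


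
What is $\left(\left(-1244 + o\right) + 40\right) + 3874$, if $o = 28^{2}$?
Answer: $3454$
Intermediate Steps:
$o = 784$
$\left(\left(-1244 + o\right) + 40\right) + 3874 = \left(\left(-1244 + 784\right) + 40\right) + 3874 = \left(-460 + 40\right) + 3874 = -420 + 3874 = 3454$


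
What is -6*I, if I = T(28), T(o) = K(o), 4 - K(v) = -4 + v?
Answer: 120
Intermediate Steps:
K(v) = 8 - v (K(v) = 4 - (-4 + v) = 4 + (4 - v) = 8 - v)
T(o) = 8 - o
I = -20 (I = 8 - 1*28 = 8 - 28 = -20)
-6*I = -6*(-20) = 120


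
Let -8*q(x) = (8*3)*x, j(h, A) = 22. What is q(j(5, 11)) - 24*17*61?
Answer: -24954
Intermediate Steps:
q(x) = -3*x (q(x) = -8*3*x/8 = -3*x)
q(j(5, 11)) - 24*17*61 = -3*22 - 24*17*61 = -66 - 408*61 = -66 - 24888 = -24954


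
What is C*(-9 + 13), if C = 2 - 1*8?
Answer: -24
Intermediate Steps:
C = -6 (C = 2 - 8 = -6)
C*(-9 + 13) = -6*(-9 + 13) = -6*4 = -24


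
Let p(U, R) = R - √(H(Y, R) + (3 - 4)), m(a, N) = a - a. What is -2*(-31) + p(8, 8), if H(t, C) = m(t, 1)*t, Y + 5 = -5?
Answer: 70 - I ≈ 70.0 - 1.0*I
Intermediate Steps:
m(a, N) = 0
Y = -10 (Y = -5 - 5 = -10)
H(t, C) = 0 (H(t, C) = 0*t = 0)
p(U, R) = R - I (p(U, R) = R - √(0 + (3 - 4)) = R - √(0 - 1) = R - √(-1) = R - I)
-2*(-31) + p(8, 8) = -2*(-31) + (8 - I) = 62 + (8 - I) = 70 - I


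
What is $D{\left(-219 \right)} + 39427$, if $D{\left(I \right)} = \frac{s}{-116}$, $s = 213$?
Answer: $\frac{4573319}{116} \approx 39425.0$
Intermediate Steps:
$D{\left(I \right)} = - \frac{213}{116}$ ($D{\left(I \right)} = \frac{213}{-116} = 213 \left(- \frac{1}{116}\right) = - \frac{213}{116}$)
$D{\left(-219 \right)} + 39427 = - \frac{213}{116} + 39427 = \frac{4573319}{116}$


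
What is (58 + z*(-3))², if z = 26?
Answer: 400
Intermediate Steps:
(58 + z*(-3))² = (58 + 26*(-3))² = (58 - 78)² = (-20)² = 400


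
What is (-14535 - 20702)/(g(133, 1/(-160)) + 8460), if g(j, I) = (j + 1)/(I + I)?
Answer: 35237/2260 ≈ 15.592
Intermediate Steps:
g(j, I) = (1 + j)/(2*I) (g(j, I) = (1 + j)/((2*I)) = (1 + j)*(1/(2*I)) = (1 + j)/(2*I))
(-14535 - 20702)/(g(133, 1/(-160)) + 8460) = (-14535 - 20702)/((1 + 133)/(2*(1/(-160))) + 8460) = -35237/((½)*134/(-1/160) + 8460) = -35237/((½)*(-160)*134 + 8460) = -35237/(-10720 + 8460) = -35237/(-2260) = -35237*(-1/2260) = 35237/2260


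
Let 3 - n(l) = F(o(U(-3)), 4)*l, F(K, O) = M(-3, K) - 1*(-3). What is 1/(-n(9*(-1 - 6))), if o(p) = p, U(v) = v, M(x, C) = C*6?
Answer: 1/942 ≈ 0.0010616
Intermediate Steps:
M(x, C) = 6*C
F(K, O) = 3 + 6*K (F(K, O) = 6*K - 1*(-3) = 6*K + 3 = 3 + 6*K)
n(l) = 3 + 15*l (n(l) = 3 - (3 + 6*(-3))*l = 3 - (3 - 18)*l = 3 - (-15)*l = 3 + 15*l)
1/(-n(9*(-1 - 6))) = 1/(-(3 + 15*(9*(-1 - 6)))) = 1/(-(3 + 15*(9*(-7)))) = 1/(-(3 + 15*(-63))) = 1/(-(3 - 945)) = 1/(-1*(-942)) = 1/942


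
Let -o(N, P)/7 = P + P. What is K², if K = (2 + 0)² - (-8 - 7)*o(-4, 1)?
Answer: 42436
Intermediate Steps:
o(N, P) = -14*P (o(N, P) = -7*(P + P) = -14*P)
K = -206 (K = (2 + 0)² - (-8 - 7)*(-14*1) = 2² - (-15)*(-14) = 4 - 1*210 = 4 - 210 = -206)
K² = (-206)² = 42436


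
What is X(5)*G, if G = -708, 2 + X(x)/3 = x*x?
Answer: -48852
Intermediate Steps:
X(x) = -6 + 3*x² (X(x) = -6 + 3*(x*x) = -6 + 3*x²)
X(5)*G = (-6 + 3*5²)*(-708) = (-6 + 3*25)*(-708) = (-6 + 75)*(-708) = 69*(-708) = -48852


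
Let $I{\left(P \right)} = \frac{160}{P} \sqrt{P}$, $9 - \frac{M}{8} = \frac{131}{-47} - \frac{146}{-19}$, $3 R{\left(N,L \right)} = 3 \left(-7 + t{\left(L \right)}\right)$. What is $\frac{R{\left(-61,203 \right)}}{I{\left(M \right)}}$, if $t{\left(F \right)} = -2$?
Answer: $- \frac{9 \sqrt{408994}}{17860} \approx -0.32227$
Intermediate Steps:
$R{\left(N,L \right)} = -9$ ($R{\left(N,L \right)} = \frac{3 \left(-7 - 2\right)}{3} = \frac{3 \left(-9\right)}{3} = \frac{1}{3} \left(-27\right) = -9$)
$M = \frac{29312}{893}$ ($M = 72 - 8 \left(\frac{131}{-47} - \frac{146}{-19}\right) = 72 - 8 \left(131 \left(- \frac{1}{47}\right) - - \frac{146}{19}\right) = 72 - 8 \left(- \frac{131}{47} + \frac{146}{19}\right) = 72 - \frac{34984}{893} = \frac{29312}{893} \approx 32.824$)
$I{\left(P \right)} = \frac{160}{\sqrt{P}}$
$\frac{R{\left(-61,203 \right)}}{I{\left(M \right)}} = - \frac{9}{160 \frac{1}{\sqrt{\frac{29312}{893}}}} = - \frac{9}{160 \frac{\sqrt{408994}}{3664}} = - \frac{9}{\frac{10}{229} \sqrt{408994}} = - 9 \frac{\sqrt{408994}}{17860} = - \frac{9 \sqrt{408994}}{17860}$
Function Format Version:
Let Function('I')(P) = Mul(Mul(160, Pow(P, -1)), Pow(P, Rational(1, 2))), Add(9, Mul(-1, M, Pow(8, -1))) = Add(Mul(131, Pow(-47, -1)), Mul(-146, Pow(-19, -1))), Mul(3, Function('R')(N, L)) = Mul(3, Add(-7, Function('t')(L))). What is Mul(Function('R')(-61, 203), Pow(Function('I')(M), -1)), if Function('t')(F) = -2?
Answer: Mul(Rational(-9, 17860), Pow(408994, Rational(1, 2))) ≈ -0.32227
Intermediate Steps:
Function('R')(N, L) = -9 (Function('R')(N, L) = Mul(Rational(1, 3), Mul(3, Add(-7, -2))) = Mul(Rational(1, 3), Mul(3, -9)) = Mul(Rational(1, 3), -27) = -9)
M = Rational(29312, 893) (M = Add(72, Mul(-8, Add(Mul(131, Pow(-47, -1)), Mul(-146, Pow(-19, -1))))) = Add(72, Mul(-8, Add(Mul(131, Rational(-1, 47)), Mul(-146, Rational(-1, 19))))) = Add(72, Mul(-8, Add(Rational(-131, 47), Rational(146, 19)))) = Add(72, Mul(-8, Rational(4373, 893))) = Add(72, Rational(-34984, 893)) = Rational(29312, 893) ≈ 32.824)
Function('I')(P) = Mul(160, Pow(P, Rational(-1, 2)))
Mul(Function('R')(-61, 203), Pow(Function('I')(M), -1)) = Mul(-9, Pow(Mul(160, Pow(Rational(29312, 893), Rational(-1, 2))), -1)) = Mul(-9, Pow(Mul(160, Mul(Rational(1, 3664), Pow(408994, Rational(1, 2)))), -1)) = Mul(-9, Pow(Mul(Rational(10, 229), Pow(408994, Rational(1, 2))), -1)) = Mul(-9, Mul(Rational(1, 17860), Pow(408994, Rational(1, 2)))) = Mul(Rational(-9, 17860), Pow(408994, Rational(1, 2)))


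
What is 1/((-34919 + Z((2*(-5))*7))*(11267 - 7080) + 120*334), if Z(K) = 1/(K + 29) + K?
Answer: -41/6004817570 ≈ -6.8279e-9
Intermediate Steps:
Z(K) = K + 1/(29 + K) (Z(K) = 1/(29 + K) + K = K + 1/(29 + K))
1/((-34919 + Z((2*(-5))*7))*(11267 - 7080) + 120*334) = 1/((-34919 + (1 + ((2*(-5))*7)² + 29*((2*(-5))*7))/(29 + (2*(-5))*7))*(11267 - 7080) + 120*334) = 1/((-34919 + (1 + (-10*7)² + 29*(-10*7))/(29 - 10*7))*4187 + 40080) = 1/((-34919 + (1 + (-70)² + 29*(-70))/(29 - 70))*4187 + 40080) = 1/((-34919 + (1 + 4900 - 2030)/(-41))*4187 + 40080) = 1/((-34919 - 1/41*2871)*4187 + 40080) = 1/((-34919 - 2871/41)*4187 + 40080) = 1/(-1434550/41*4187 + 40080) = 1/(-6006460850/41 + 40080) = 1/(-6004817570/41) = -41/6004817570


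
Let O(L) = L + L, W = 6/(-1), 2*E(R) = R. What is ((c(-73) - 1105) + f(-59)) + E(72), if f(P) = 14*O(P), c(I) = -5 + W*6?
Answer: -2762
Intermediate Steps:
E(R) = R/2
W = -6 (W = 6*(-1) = -6)
c(I) = -41 (c(I) = -5 - 6*6 = -5 - 36 = -41)
O(L) = 2*L
f(P) = 28*P (f(P) = 14*(2*P) = 28*P)
((c(-73) - 1105) + f(-59)) + E(72) = ((-41 - 1105) + 28*(-59)) + (½)*72 = (-1146 - 1652) + 36 = -2798 + 36 = -2762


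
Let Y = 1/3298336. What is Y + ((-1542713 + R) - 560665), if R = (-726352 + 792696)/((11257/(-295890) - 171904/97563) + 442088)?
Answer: -578686235677709425722121611/275122339857828469408 ≈ -2.1034e+6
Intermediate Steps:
Y = 1/3298336 ≈ 3.0318e-7
R = 12517732181360/83412466121653 (R = 66344/((11257*(-1/295890) - 171904*1/97563) + 442088) = 66344/((-11257/295890 - 10112/5739) + 442088) = 66344/(-339627067/188679190 + 442088) = 66344/(83412466121653/188679190) = 66344*(188679190/83412466121653) = 12517732181360/83412466121653 ≈ 0.15007)
Y + ((-1542713 + R) - 560665) = 1/3298336 + ((-1542713 + 12517732181360/83412466121653) - 560665) = 1/3298336 + (-128681483330201483229/83412466121653 - 560665) = 1/3298336 - 175447933648298062474/83412466121653 = -578686235677709425722121611/275122339857828469408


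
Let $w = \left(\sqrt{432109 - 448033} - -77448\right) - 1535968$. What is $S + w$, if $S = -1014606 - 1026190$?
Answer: $-3499316 + 2 i \sqrt{3981} \approx -3.4993 \cdot 10^{6} + 126.19 i$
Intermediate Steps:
$S = -2040796$ ($S = -1014606 - 1026190 = -2040796$)
$w = -1458520 + 2 i \sqrt{3981}$ ($w = \left(\sqrt{-15924} + 77448\right) - 1535968 = \left(2 i \sqrt{3981} + 77448\right) - 1535968 = \left(77448 + 2 i \sqrt{3981}\right) - 1535968 = -1458520 + 2 i \sqrt{3981} \approx -1.4585 \cdot 10^{6} + 126.19 i$)
$S + w = -2040796 - \left(1458520 - 2 i \sqrt{3981}\right) = -3499316 + 2 i \sqrt{3981}$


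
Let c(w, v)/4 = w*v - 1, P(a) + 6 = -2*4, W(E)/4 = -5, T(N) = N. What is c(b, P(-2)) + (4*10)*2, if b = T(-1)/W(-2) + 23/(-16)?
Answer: 1537/10 ≈ 153.70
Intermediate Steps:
W(E) = -20 (W(E) = 4*(-5) = -20)
P(a) = -14 (P(a) = -6 - 2*4 = -6 - 8 = -14)
b = -111/80 (b = -1/(-20) + 23/(-16) = -1*(-1/20) + 23*(-1/16) = 1/20 - 23/16 = -111/80 ≈ -1.3875)
c(w, v) = -4 + 4*v*w (c(w, v) = 4*(w*v - 1) = 4*(v*w - 1) = 4*(-1 + v*w) = -4 + 4*v*w)
c(b, P(-2)) + (4*10)*2 = (-4 + 4*(-14)*(-111/80)) + (4*10)*2 = (-4 + 777/10) + 40*2 = 737/10 + 80 = 1537/10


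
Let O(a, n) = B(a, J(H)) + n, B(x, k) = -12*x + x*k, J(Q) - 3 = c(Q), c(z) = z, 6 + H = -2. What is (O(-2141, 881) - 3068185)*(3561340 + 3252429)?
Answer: -20651900158483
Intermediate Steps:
H = -8 (H = -6 - 2 = -8)
J(Q) = 3 + Q
B(x, k) = -12*x + k*x
O(a, n) = n - 17*a (O(a, n) = a*(-12 + (3 - 8)) + n = a*(-12 - 5) + n = a*(-17) + n = -17*a + n = n - 17*a)
(O(-2141, 881) - 3068185)*(3561340 + 3252429) = ((881 - 17*(-2141)) - 3068185)*(3561340 + 3252429) = ((881 + 36397) - 3068185)*6813769 = (37278 - 3068185)*6813769 = -3030907*6813769 = -20651900158483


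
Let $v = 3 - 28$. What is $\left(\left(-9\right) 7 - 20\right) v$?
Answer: $2075$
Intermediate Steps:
$v = -25$ ($v = 3 - 28 = -25$)
$\left(\left(-9\right) 7 - 20\right) v = \left(\left(-9\right) 7 - 20\right) \left(-25\right) = \left(-63 - 20\right) \left(-25\right) = \left(-83\right) \left(-25\right) = 2075$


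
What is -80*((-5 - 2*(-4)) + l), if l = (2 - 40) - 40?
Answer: 6000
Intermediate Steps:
l = -78 (l = -38 - 40 = -78)
-80*((-5 - 2*(-4)) + l) = -80*((-5 - 2*(-4)) - 78) = -80*((-5 + 8) - 78) = -80*(3 - 78) = -80*(-75) = 6000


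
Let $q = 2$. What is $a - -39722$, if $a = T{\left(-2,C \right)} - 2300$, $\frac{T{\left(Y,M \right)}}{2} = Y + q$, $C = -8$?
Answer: $37422$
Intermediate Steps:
$T{\left(Y,M \right)} = 4 + 2 Y$ ($T{\left(Y,M \right)} = 2 \left(Y + 2\right) = 2 \left(2 + Y\right) = 4 + 2 Y$)
$a = -2300$ ($a = \left(4 + 2 \left(-2\right)\right) - 2300 = \left(4 - 4\right) - 2300 = 0 - 2300 = -2300$)
$a - -39722 = -2300 - -39722 = -2300 + 39722 = 37422$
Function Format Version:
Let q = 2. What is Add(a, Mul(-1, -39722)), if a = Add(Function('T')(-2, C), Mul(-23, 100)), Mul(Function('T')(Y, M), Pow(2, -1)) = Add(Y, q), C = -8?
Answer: 37422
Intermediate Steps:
Function('T')(Y, M) = Add(4, Mul(2, Y)) (Function('T')(Y, M) = Mul(2, Add(Y, 2)) = Mul(2, Add(2, Y)) = Add(4, Mul(2, Y)))
a = -2300 (a = Add(Add(4, Mul(2, -2)), Mul(-23, 100)) = Add(Add(4, -4), -2300) = Add(0, -2300) = -2300)
Add(a, Mul(-1, -39722)) = Add(-2300, Mul(-1, -39722)) = Add(-2300, 39722) = 37422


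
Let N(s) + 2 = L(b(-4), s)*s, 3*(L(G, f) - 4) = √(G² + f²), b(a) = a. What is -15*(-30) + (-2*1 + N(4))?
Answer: 462 + 16*√2/3 ≈ 469.54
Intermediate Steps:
L(G, f) = 4 + √(G² + f²)/3
N(s) = -2 + s*(4 + √(16 + s²)/3) (N(s) = -2 + (4 + √((-4)² + s²)/3)*s = -2 + (4 + √(16 + s²)/3)*s = -2 + s*(4 + √(16 + s²)/3))
-15*(-30) + (-2*1 + N(4)) = -15*(-30) + (-2*1 + (-2 + (⅓)*4*(12 + √(16 + 4²)))) = 450 + (-2 + (-2 + (⅓)*4*(12 + √(16 + 16)))) = 450 + (-2 + (-2 + (⅓)*4*(12 + √32))) = 450 + (-2 + (-2 + (⅓)*4*(12 + 4*√2))) = 450 + (-2 + (-2 + (16 + 16*√2/3))) = 450 + (-2 + (14 + 16*√2/3)) = 450 + (12 + 16*√2/3) = 462 + 16*√2/3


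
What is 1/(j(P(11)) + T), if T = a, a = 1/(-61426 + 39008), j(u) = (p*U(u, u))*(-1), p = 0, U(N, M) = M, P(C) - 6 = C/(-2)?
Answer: -22418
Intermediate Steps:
P(C) = 6 - C/2 (P(C) = 6 + C/(-2) = 6 + C*(-1/2) = 6 - C/2)
j(u) = 0 (j(u) = (0*u)*(-1) = 0*(-1) = 0)
a = -1/22418 (a = 1/(-22418) = -1/22418 ≈ -4.4607e-5)
T = -1/22418 ≈ -4.4607e-5
1/(j(P(11)) + T) = 1/(0 - 1/22418) = 1/(-1/22418) = -22418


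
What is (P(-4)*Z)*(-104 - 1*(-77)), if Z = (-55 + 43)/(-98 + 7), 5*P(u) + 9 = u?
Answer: 324/35 ≈ 9.2571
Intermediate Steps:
P(u) = -9/5 + u/5
Z = 12/91 (Z = -12/(-91) = -12*(-1/91) = 12/91 ≈ 0.13187)
(P(-4)*Z)*(-104 - 1*(-77)) = ((-9/5 + (1/5)*(-4))*(12/91))*(-104 - 1*(-77)) = ((-9/5 - 4/5)*(12/91))*(-104 + 77) = -13/5*12/91*(-27) = -12/35*(-27) = 324/35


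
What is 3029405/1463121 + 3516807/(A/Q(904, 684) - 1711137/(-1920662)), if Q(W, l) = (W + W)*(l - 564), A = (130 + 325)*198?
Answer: 441187764716684475029/163857727543785 ≈ 2.6925e+6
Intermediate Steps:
A = 90090 (A = 455*198 = 90090)
Q(W, l) = 2*W*(-564 + l) (Q(W, l) = (2*W)*(-564 + l) = 2*W*(-564 + l))
3029405/1463121 + 3516807/(A/Q(904, 684) - 1711137/(-1920662)) = 3029405/1463121 + 3516807/(90090/((2*904*(-564 + 684))) - 1711137/(-1920662)) = 3029405*(1/1463121) + 3516807/(90090/((2*904*120)) - 1711137*(-1/1920662)) = 3029405/1463121 + 3516807/(90090/216960 + 1711137/1920662) = 3029405/1463121 + 3516807/(90090*(1/216960) + 1711137/1920662) = 3029405/1463121 + 3516807/(3003/7232 + 1711137/1920662) = 3029405/1463121 + 3516807/(9071345385/6945113792) = 3029405/1463121 + 3516807*(6945113792/9071345385) = 3029405/1463121 + 8141541599834048/3023781795 = 441187764716684475029/163857727543785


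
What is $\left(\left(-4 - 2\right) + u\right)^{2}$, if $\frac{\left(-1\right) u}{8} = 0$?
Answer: $36$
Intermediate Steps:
$u = 0$ ($u = \left(-8\right) 0 = 0$)
$\left(\left(-4 - 2\right) + u\right)^{2} = \left(\left(-4 - 2\right) + 0\right)^{2} = \left(-6 + 0\right)^{2} = \left(-6\right)^{2} = 36$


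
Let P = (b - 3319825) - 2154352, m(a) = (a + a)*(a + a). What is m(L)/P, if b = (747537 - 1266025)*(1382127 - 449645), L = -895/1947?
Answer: -3204100/1832803843616396937 ≈ -1.7482e-12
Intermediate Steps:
L = -895/1947 (L = -895*1/1947 = -895/1947 ≈ -0.45968)
m(a) = 4*a² (m(a) = (2*a)*(2*a) = 4*a²)
b = -483480727216 (b = -518488*932482 = -483480727216)
P = -483486201393 (P = (-483480727216 - 3319825) - 2154352 = -483484047041 - 2154352 = -483486201393)
m(L)/P = (4*(-895/1947)²)/(-483486201393) = (4*(801025/3790809))*(-1/483486201393) = (3204100/3790809)*(-1/483486201393) = -3204100/1832803843616396937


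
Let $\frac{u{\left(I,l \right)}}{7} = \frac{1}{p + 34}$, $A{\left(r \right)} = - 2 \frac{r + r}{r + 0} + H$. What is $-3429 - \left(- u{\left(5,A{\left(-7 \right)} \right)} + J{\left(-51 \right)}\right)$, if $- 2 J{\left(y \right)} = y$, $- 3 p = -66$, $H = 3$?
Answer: $- \frac{27635}{8} \approx -3454.4$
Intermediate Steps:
$p = 22$ ($p = \left(- \frac{1}{3}\right) \left(-66\right) = 22$)
$J{\left(y \right)} = - \frac{y}{2}$
$A{\left(r \right)} = -1$ ($A{\left(r \right)} = - 2 \frac{r + r}{r + 0} + 3 = - 2 \frac{2 r}{r} + 3 = \left(-2\right) 2 + 3 = -4 + 3 = -1$)
$u{\left(I,l \right)} = \frac{1}{8}$ ($u{\left(I,l \right)} = \frac{7}{22 + 34} = \frac{7}{56} = 7 \cdot \frac{1}{56} = \frac{1}{8}$)
$-3429 - \left(- u{\left(5,A{\left(-7 \right)} \right)} + J{\left(-51 \right)}\right) = -3429 + \left(\frac{1}{8} - \left(- \frac{1}{2}\right) \left(-51\right)\right) = -3429 + \left(\frac{1}{8} - \frac{51}{2}\right) = -3429 - \frac{203}{8} = - \frac{27635}{8}$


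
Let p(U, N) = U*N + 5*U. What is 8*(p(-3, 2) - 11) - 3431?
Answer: -3687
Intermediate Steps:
p(U, N) = 5*U + N*U (p(U, N) = N*U + 5*U = 5*U + N*U)
8*(p(-3, 2) - 11) - 3431 = 8*(-3*(5 + 2) - 11) - 3431 = 8*(-3*7 - 11) - 3431 = 8*(-21 - 11) - 3431 = 8*(-32) - 3431 = -256 - 3431 = -3687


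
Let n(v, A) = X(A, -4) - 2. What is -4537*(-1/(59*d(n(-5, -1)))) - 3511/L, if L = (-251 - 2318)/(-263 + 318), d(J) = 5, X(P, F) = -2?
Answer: 68621528/757855 ≈ 90.547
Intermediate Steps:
n(v, A) = -4 (n(v, A) = -2 - 2 = -4)
L = -2569/55 ≈ -46.709
-4537*(-1/(59*d(n(-5, -1)))) - 3511/L = -4537/(5*(-59)) - 3511/(-2569/55) = -4537/(-295) - 3511*(-55/2569) = -4537*(-1/295) + 193105/2569 = 4537/295 + 193105/2569 = 68621528/757855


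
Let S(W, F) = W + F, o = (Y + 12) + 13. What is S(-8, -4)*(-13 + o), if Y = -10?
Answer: -24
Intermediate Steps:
o = 15 (o = (-10 + 12) + 13 = 2 + 13 = 15)
S(W, F) = F + W
S(-8, -4)*(-13 + o) = (-4 - 8)*(-13 + 15) = -12*2 = -24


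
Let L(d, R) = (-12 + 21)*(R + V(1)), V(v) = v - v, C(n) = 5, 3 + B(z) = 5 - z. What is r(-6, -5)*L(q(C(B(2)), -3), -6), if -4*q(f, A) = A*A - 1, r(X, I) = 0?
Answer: 0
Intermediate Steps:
B(z) = 2 - z (B(z) = -3 + (5 - z) = 2 - z)
V(v) = 0
q(f, A) = 1/4 - A**2/4 (q(f, A) = -(A*A - 1)/4 = -(A**2 - 1)/4 = -(-1 + A**2)/4 = 1/4 - A**2/4)
L(d, R) = 9*R (L(d, R) = (-12 + 21)*(R + 0) = 9*R)
r(-6, -5)*L(q(C(B(2)), -3), -6) = 0*(9*(-6)) = 0*(-54) = 0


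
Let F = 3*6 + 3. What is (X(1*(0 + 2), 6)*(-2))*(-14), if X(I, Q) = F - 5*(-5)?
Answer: 1288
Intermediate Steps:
F = 21 (F = 18 + 3 = 21)
X(I, Q) = 46 (X(I, Q) = 21 - 5*(-5) = 21 + 25 = 46)
(X(1*(0 + 2), 6)*(-2))*(-14) = (46*(-2))*(-14) = -92*(-14) = 1288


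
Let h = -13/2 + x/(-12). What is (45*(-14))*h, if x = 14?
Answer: 4830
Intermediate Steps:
h = -23/3 (h = -13/2 + 14/(-12) = -13*½ + 14*(-1/12) = -13/2 - 7/6 = -23/3 ≈ -7.6667)
(45*(-14))*h = (45*(-14))*(-23/3) = -630*(-23/3) = 4830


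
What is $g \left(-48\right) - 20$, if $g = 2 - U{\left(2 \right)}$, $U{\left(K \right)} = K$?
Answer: $-20$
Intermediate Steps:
$g = 0$ ($g = 2 - 2 = 0$)
$g \left(-48\right) - 20 = 0 \left(-48\right) - 20 = 0 - 20 = -20$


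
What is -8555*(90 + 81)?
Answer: -1462905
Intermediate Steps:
-8555*(90 + 81) = -8555*171 = -1462905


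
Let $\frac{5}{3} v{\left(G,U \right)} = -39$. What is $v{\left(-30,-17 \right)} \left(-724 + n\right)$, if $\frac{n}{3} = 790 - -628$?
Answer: $-82602$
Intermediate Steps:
$n = 4254$ ($n = 3 \left(790 - -628\right) = 3 \left(790 + 628\right) = 3 \cdot 1418 = 4254$)
$v{\left(G,U \right)} = - \frac{117}{5}$ ($v{\left(G,U \right)} = \frac{3}{5} \left(-39\right) = - \frac{117}{5}$)
$v{\left(-30,-17 \right)} \left(-724 + n\right) = - \frac{117 \left(-724 + 4254\right)}{5} = \left(- \frac{117}{5}\right) 3530 = -82602$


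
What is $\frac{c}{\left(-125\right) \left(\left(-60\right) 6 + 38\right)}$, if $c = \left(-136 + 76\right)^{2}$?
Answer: $\frac{72}{805} \approx 0.089441$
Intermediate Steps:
$c = 3600$ ($c = \left(-60\right)^{2} = 3600$)
$\frac{c}{\left(-125\right) \left(\left(-60\right) 6 + 38\right)} = \frac{3600}{\left(-125\right) \left(\left(-60\right) 6 + 38\right)} = \frac{3600}{\left(-125\right) \left(-360 + 38\right)} = \frac{3600}{\left(-125\right) \left(-322\right)} = \frac{3600}{40250} = 3600 \cdot \frac{1}{40250} = \frac{72}{805}$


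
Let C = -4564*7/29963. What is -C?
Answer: 31948/29963 ≈ 1.0662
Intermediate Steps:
C = -31948/29963 (C = -31948*1/29963 = -31948/29963 ≈ -1.0662)
-C = -1*(-31948/29963) = 31948/29963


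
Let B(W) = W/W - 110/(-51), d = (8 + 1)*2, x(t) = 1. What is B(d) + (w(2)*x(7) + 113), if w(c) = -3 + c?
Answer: 5873/51 ≈ 115.16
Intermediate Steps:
d = 18 (d = 9*2 = 18)
B(W) = 161/51 (B(W) = 1 - 110*(-1/51) = 1 + 110/51 = 161/51)
B(d) + (w(2)*x(7) + 113) = 161/51 + ((-3 + 2)*1 + 113) = 161/51 + (-1*1 + 113) = 161/51 + (-1 + 113) = 161/51 + 112 = 5873/51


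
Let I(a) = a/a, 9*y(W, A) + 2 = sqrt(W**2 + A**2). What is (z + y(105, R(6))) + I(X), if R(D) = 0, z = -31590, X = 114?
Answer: -284198/9 ≈ -31578.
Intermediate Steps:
y(W, A) = -2/9 + sqrt(A**2 + W**2)/9 (y(W, A) = -2/9 + sqrt(W**2 + A**2)/9 = -2/9 + sqrt(A**2 + W**2)/9)
I(a) = 1
(z + y(105, R(6))) + I(X) = (-31590 + (-2/9 + sqrt(0**2 + 105**2)/9)) + 1 = (-31590 + (-2/9 + sqrt(0 + 11025)/9)) + 1 = (-31590 + (-2/9 + sqrt(11025)/9)) + 1 = (-31590 + (-2/9 + (1/9)*105)) + 1 = (-31590 + (-2/9 + 35/3)) + 1 = (-31590 + 103/9) + 1 = -284207/9 + 1 = -284198/9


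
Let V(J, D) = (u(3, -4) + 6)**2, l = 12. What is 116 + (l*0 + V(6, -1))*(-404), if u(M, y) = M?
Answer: -32608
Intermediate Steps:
V(J, D) = 81 (V(J, D) = (3 + 6)**2 = 9**2 = 81)
116 + (l*0 + V(6, -1))*(-404) = 116 + (12*0 + 81)*(-404) = 116 + (0 + 81)*(-404) = 116 + 81*(-404) = 116 - 32724 = -32608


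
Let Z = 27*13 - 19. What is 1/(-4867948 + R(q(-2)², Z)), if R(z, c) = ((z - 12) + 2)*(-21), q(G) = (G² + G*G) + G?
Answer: -1/4868494 ≈ -2.0540e-7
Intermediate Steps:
q(G) = G + 2*G² (q(G) = (G² + G²) + G = 2*G² + G = G + 2*G²)
Z = 332 (Z = 351 - 19 = 332)
R(z, c) = 210 - 21*z (R(z, c) = ((-12 + z) + 2)*(-21) = (-10 + z)*(-21) = 210 - 21*z)
1/(-4867948 + R(q(-2)², Z)) = 1/(-4867948 + (210 - 21*4*(1 + 2*(-2))²)) = 1/(-4867948 + (210 - 21*4*(1 - 4)²)) = 1/(-4867948 + (210 - 21*(-2*(-3))²)) = 1/(-4867948 + (210 - 21*6²)) = 1/(-4867948 + (210 - 21*36)) = 1/(-4867948 + (210 - 756)) = 1/(-4867948 - 546) = 1/(-4868494) = -1/4868494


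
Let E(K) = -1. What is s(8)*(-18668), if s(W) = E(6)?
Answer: 18668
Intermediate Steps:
s(W) = -1
s(8)*(-18668) = -1*(-18668) = 18668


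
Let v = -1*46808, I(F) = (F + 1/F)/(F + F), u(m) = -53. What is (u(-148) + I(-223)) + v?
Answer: -2330325804/49729 ≈ -46861.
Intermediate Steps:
I(F) = (F + 1/F)/(2*F) (I(F) = (F + 1/F)/((2*F)) = (F + 1/F)*(1/(2*F)) = (F + 1/F)/(2*F))
v = -46808
(u(-148) + I(-223)) + v = (-53 + (½)*(1 + (-223)²)/(-223)²) - 46808 = (-53 + (½)*(1/49729)*(1 + 49729)) - 46808 = (-53 + (½)*(1/49729)*49730) - 46808 = (-53 + 24865/49729) - 46808 = -2610772/49729 - 46808 = -2330325804/49729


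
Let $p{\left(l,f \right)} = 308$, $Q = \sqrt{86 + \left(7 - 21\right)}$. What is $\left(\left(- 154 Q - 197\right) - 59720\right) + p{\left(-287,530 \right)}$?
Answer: $-59609 - 924 \sqrt{2} \approx -60916.0$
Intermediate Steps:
$Q = 6 \sqrt{2}$ ($Q = \sqrt{86 + \left(7 - 21\right)} = \sqrt{86 - 14} = \sqrt{72} = 6 \sqrt{2} \approx 8.4853$)
$\left(\left(- 154 Q - 197\right) - 59720\right) + p{\left(-287,530 \right)} = \left(\left(- 154 \cdot 6 \sqrt{2} - 197\right) - 59720\right) + 308 = \left(\left(- 924 \sqrt{2} - 197\right) - 59720\right) + 308 = \left(\left(-197 - 924 \sqrt{2}\right) - 59720\right) + 308 = \left(-59917 - 924 \sqrt{2}\right) + 308 = -59609 - 924 \sqrt{2}$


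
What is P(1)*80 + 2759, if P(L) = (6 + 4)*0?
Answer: 2759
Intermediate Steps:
P(L) = 0 (P(L) = 10*0 = 0)
P(1)*80 + 2759 = 0*80 + 2759 = 0 + 2759 = 2759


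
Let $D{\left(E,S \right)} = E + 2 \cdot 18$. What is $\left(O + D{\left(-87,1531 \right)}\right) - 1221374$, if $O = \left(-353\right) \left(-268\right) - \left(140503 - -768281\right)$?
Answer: $-2035605$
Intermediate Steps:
$D{\left(E,S \right)} = 36 + E$ ($D{\left(E,S \right)} = E + 36 = 36 + E$)
$O = -814180$ ($O = 94604 - \left(140503 + 768281\right) = 94604 - 908784 = -814180$)
$\left(O + D{\left(-87,1531 \right)}\right) - 1221374 = \left(-814180 + \left(36 - 87\right)\right) - 1221374 = \left(-814180 - 51\right) - 1221374 = -814231 - 1221374 = -2035605$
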